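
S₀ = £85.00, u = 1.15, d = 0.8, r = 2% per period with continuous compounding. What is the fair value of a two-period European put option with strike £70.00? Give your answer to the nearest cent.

Risk-neutral probability p = (e^0.02 − 0.8)/(1.15 − 0.8) = 0.2202/0.3500 = 0.6291
Terminal stock prices: S_uu = 112.4, S_ud = 78.2, S_dd = 54.4
Terminal payoffs (K − S): max(-42.41, 0) = 0, max(-8.2, 0) = 0, max(15.6, 0) = 15.6
Node u (S = 97.75): V_u = e^(−0.02)·[0.6291·0.0000 + 0.3709·0.0000] = 0.0000
Node d (S = 68): V_d = e^(−0.02)·[0.6291·0.0000 + 0.3709·15.6000] = 5.6708
Node 0 (S = 85): V_0 = e^(−0.02)·[0.6291·0.0000 + 0.3709·5.6708] = 2.0614

£2.06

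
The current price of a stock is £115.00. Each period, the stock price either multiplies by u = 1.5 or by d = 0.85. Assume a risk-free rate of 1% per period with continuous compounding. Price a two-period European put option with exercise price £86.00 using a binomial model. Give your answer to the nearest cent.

£1.62

Risk-neutral probability p = (e^0.01 − 0.85)/(1.5 − 0.85) = 0.1601/0.6500 = 0.2462
Terminal stock prices: S_uu = 258.8, S_ud = 146.6, S_dd = 83.09
Terminal payoffs (K − S): max(-172.8, 0) = 0, max(-60.62, 0) = 0, max(2.913, 0) = 2.913
Node u (S = 172.5): V_u = e^(−0.01)·[0.2462·0.0000 + 0.7538·0.0000] = 0.0000
Node d (S = 97.75): V_d = e^(−0.01)·[0.2462·0.0000 + 0.7538·2.9125] = 2.1735
Node 0 (S = 115): V_0 = e^(−0.01)·[0.2462·0.0000 + 0.7538·2.1735] = 1.6220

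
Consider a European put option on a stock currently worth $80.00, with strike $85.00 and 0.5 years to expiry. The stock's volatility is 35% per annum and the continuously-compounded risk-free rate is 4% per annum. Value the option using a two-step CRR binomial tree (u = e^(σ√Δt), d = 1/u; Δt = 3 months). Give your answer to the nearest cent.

CRR parameters: u = e^(σ√Δt) = e^(0.35·√0.25) = 1.1912, d = 1/u = 0.8395
Per-period rate: rΔt = 0.04·0.25 = 0.01, so R = e^0.01 = 1.0101
Risk-neutral probability p = (e^0.01 − 0.8395)/(1.1912 − 0.8395) = 0.1706/0.3518 = 0.4849
Terminal stock prices: S_uu = 113.5, S_ud = 80, S_dd = 56.38
Terminal payoffs (K − S): max(-28.53, 0) = 0, max(5, 0) = 5, max(28.62, 0) = 28.62
Node u (S = 95.3): V_u = e^(−0.01)·[0.4849·0.0000 + 0.5151·5.0000] = 2.5497
Node d (S = 67.16): V_d = e^(−0.01)·[0.4849·5.0000 + 0.5151·28.6250] = 16.9977
Node 0 (S = 80): V_0 = e^(−0.01)·[0.4849·2.5497 + 0.5151·16.9977] = 9.8920

$9.89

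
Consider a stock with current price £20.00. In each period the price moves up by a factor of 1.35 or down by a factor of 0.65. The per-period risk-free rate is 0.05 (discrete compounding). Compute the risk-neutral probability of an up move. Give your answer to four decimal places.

p = 0.5714

Risk-neutral probability p = (1 + 0.05 − 0.65)/(1.35 − 0.65) = 0.4000/0.7000 = 0.5714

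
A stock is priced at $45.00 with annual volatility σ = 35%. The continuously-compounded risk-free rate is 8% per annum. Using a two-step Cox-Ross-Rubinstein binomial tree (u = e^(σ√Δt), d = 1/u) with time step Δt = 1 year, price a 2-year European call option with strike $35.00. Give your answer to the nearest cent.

$17.56

CRR parameters: u = e^(σ√Δt) = e^(0.35·√1) = 1.4191, d = 1/u = 0.7047
Per-period rate: rΔt = 0.08·1 = 0.08, so R = e^0.08 = 1.0833
Risk-neutral probability p = (e^0.08 − 0.7047)/(1.4191 − 0.7047) = 0.3786/0.7144 = 0.5300
Terminal stock prices: S_uu = 90.62, S_ud = 45, S_dd = 22.35
Terminal payoffs (S − K): max(55.62, 0) = 55.62, max(10, 0) = 10, max(-12.65, 0) = 0
Node u (S = 63.86): V_u = e^(−0.08)·[0.5300·55.6189 + 0.4700·10.0000] = 31.5490
Node d (S = 31.71): V_d = e^(−0.08)·[0.5300·10.0000 + 0.4700·0.0000] = 4.8922
Node 0 (S = 45): V_0 = e^(−0.08)·[0.5300·31.5490 + 0.4700·4.8922] = 17.5572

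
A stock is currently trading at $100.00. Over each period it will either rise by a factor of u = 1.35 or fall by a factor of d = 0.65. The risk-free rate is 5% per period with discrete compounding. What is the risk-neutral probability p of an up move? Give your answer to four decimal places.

p = 0.5714

Risk-neutral probability p = (1 + 0.05 − 0.65)/(1.35 − 0.65) = 0.4000/0.7000 = 0.5714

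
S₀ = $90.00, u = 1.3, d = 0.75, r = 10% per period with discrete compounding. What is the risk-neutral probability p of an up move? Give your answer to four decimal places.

Risk-neutral probability p = (1 + 0.1 − 0.75)/(1.3 − 0.75) = 0.3500/0.5500 = 0.6364

p = 0.6364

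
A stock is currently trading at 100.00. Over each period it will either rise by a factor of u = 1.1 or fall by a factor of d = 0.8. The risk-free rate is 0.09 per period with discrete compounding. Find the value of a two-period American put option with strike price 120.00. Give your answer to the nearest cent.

Risk-neutral probability p = (1 + 0.09 − 0.8)/(1.1 − 0.8) = 0.2900/0.3000 = 0.9667
Terminal stock prices: S_uu = 121, S_ud = 88, S_dd = 64
Terminal payoffs (K − S): max(-1, 0) = 0, max(32, 0) = 32, max(56, 0) = 56
Node u (S = 110): continuation = 1/1.09·[0.9667·0.0000 + 0.0333·32.0000] = 0.9786; exercise value = 10.0000 > continuation, so V_u = 10.0000 (exercise)
Node d (S = 80): continuation = 1/1.09·[0.9667·32.0000 + 0.0333·56.0000] = 30.0917; exercise value = 40.0000 > continuation, so V_d = 40.0000 (exercise)
Node 0 (S = 100): continuation = 1/1.09·[0.9667·10.0000 + 0.0333·40.0000] = 10.0917; exercise value = 20.0000 > continuation, so V_0 = 20.0000 (exercise)

20.00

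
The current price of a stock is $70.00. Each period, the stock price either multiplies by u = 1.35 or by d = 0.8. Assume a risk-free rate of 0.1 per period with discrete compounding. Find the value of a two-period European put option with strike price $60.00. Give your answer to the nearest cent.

Risk-neutral probability p = (1 + 0.1 − 0.8)/(1.35 − 0.8) = 0.3000/0.5500 = 0.5455
Terminal stock prices: S_uu = 127.6, S_ud = 75.6, S_dd = 44.8
Terminal payoffs (K − S): max(-67.58, 0) = 0, max(-15.6, 0) = 0, max(15.2, 0) = 15.2
Node u (S = 94.5): V_u = 1/1.1·[0.5455·0.0000 + 0.4545·0.0000] = 0.0000
Node d (S = 56): V_d = 1/1.1·[0.5455·0.0000 + 0.4545·15.2000] = 6.2810
Node 0 (S = 70): V_0 = 1/1.1·[0.5455·0.0000 + 0.4545·6.2810] = 2.5955

$2.60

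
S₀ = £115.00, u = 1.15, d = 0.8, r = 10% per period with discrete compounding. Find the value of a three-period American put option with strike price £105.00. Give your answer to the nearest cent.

Risk-neutral probability p = (1 + 0.1 − 0.8)/(1.15 − 0.8) = 0.3000/0.3500 = 0.8571
Terminal stock prices: S_uuu = 174.9, S_uud = 121.7, S_udd = 84.64, S_ddd = 58.88
Terminal payoffs (K − S): max(-69.9, 0) = 0, max(-16.67, 0) = 0, max(20.36, 0) = 20.36, max(46.12, 0) = 46.12
Node uu (S = 152.1): continuation = 1/1.1·[0.8571·0.0000 + 0.1429·0.0000] = 0.0000; exercise value = 0.0000 ≤ continuation, so V_uu = 0.0000
Node ud (S = 105.8): continuation = 1/1.1·[0.8571·0.0000 + 0.1429·20.3600] = 2.6442; exercise value = 0.0000 ≤ continuation, so V_ud = 2.6442
Node dd (S = 73.6): continuation = 1/1.1·[0.8571·20.3600 + 0.1429·46.1200] = 21.8545; exercise value = 31.4000 > continuation, so V_dd = 31.4000 (exercise)
Node u (S = 132.2): continuation = 1/1.1·[0.8571·0.0000 + 0.1429·2.6442] = 0.3434; exercise value = 0.0000 ≤ continuation, so V_u = 0.3434
Node d (S = 92): continuation = 1/1.1·[0.8571·2.6442 + 0.1429·31.4000] = 6.1383; exercise value = 13.0000 > continuation, so V_d = 13.0000 (exercise)
Node 0 (S = 115): continuation = 1/1.1·[0.8571·0.3434 + 0.1429·13.0000] = 1.9559; exercise value = 0.0000 ≤ continuation, so V_0 = 1.9559

£1.96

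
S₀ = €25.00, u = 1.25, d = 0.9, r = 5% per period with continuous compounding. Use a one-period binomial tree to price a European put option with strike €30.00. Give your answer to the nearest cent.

Risk-neutral probability p = (e^0.05 − 0.9)/(1.25 − 0.9) = 0.1513/0.3500 = 0.4322
Terminal stock prices: S_u = 31.25, S_d = 22.5
Terminal payoffs (K − S): max(-1.25, 0) = 0, max(7.5, 0) = 7.5
Node 0 (S = 25): V_0 = e^(−0.05)·[0.4322·0.0000 + 0.5678·7.5000] = 4.0508

€4.05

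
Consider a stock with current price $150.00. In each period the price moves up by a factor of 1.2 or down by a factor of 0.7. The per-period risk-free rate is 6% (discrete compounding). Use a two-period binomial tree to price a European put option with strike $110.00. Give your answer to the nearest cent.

$2.55

Risk-neutral probability p = (1 + 0.06 − 0.7)/(1.2 − 0.7) = 0.3600/0.5000 = 0.7200
Terminal stock prices: S_uu = 216, S_ud = 126, S_dd = 73.5
Terminal payoffs (K − S): max(-106, 0) = 0, max(-16, 0) = 0, max(36.5, 0) = 36.5
Node u (S = 180): V_u = 1/1.06·[0.7200·0.0000 + 0.2800·0.0000] = 0.0000
Node d (S = 105): V_d = 1/1.06·[0.7200·0.0000 + 0.2800·36.5000] = 9.6415
Node 0 (S = 150): V_0 = 1/1.06·[0.7200·0.0000 + 0.2800·9.6415] = 2.5468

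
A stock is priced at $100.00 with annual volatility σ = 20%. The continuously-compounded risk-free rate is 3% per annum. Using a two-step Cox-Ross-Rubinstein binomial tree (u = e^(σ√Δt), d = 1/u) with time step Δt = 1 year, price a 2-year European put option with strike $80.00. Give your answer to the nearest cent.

CRR parameters: u = e^(σ√Δt) = e^(0.2·√1) = 1.2214, d = 1/u = 0.8187
Per-period rate: rΔt = 0.03·1 = 0.03, so R = e^0.03 = 1.0305
Risk-neutral probability p = (e^0.03 − 0.8187)/(1.2214 − 0.8187) = 0.2117/0.4027 = 0.5258
Terminal stock prices: S_uu = 149.2, S_ud = 100, S_dd = 67.03
Terminal payoffs (K − S): max(-69.18, 0) = 0, max(-20, 0) = 0, max(12.97, 0) = 12.97
Node u (S = 122.1): V_u = e^(−0.03)·[0.5258·0.0000 + 0.4742·0.0000] = 0.0000
Node d (S = 81.87): V_d = e^(−0.03)·[0.5258·0.0000 + 0.4742·12.9680] = 5.9677
Node 0 (S = 100): V_0 = e^(−0.03)·[0.5258·0.0000 + 0.4742·5.9677] = 2.7463

$2.75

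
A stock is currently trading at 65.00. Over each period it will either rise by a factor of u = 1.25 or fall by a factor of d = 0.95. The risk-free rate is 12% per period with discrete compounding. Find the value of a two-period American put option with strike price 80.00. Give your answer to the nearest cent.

Risk-neutral probability p = (1 + 0.12 − 0.95)/(1.25 − 0.95) = 0.1700/0.3000 = 0.5667
Terminal stock prices: S_uu = 101.6, S_ud = 77.19, S_dd = 58.66
Terminal payoffs (K − S): max(-21.56, 0) = 0, max(2.812, 0) = 2.812, max(21.34, 0) = 21.34
Node u (S = 81.25): continuation = 1/1.12·[0.5667·0.0000 + 0.4333·2.8125] = 1.0882; exercise value = 0.0000 ≤ continuation, so V_u = 1.0882
Node d (S = 61.75): continuation = 1/1.12·[0.5667·2.8125 + 0.4333·21.3375] = 9.6786; exercise value = 18.2500 > continuation, so V_d = 18.2500 (exercise)
Node 0 (S = 65): continuation = 1/1.12·[0.5667·1.0882 + 0.4333·18.2500] = 7.6116; exercise value = 15.0000 > continuation, so V_0 = 15.0000 (exercise)

15.00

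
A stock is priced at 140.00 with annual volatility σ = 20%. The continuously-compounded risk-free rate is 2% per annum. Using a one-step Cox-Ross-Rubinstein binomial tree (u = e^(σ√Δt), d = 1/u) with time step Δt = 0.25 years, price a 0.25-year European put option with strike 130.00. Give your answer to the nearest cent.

1.65

CRR parameters: u = e^(σ√Δt) = e^(0.2·√0.25) = 1.1052, d = 1/u = 0.9048
Per-period rate: rΔt = 0.02·0.25 = 0.005, so R = e^0.005 = 1.0050
Risk-neutral probability p = (e^0.005 − 0.9048)/(1.1052 − 0.9048) = 0.1002/0.2003 = 0.5000
Terminal stock prices: S_u = 154.7, S_d = 126.7
Terminal payoffs (K − S): max(-24.72, 0) = 0, max(3.323, 0) = 3.323
Node 0 (S = 140): V_0 = e^(−0.005)·[0.5000·0.0000 + 0.5000·3.3228] = 1.6530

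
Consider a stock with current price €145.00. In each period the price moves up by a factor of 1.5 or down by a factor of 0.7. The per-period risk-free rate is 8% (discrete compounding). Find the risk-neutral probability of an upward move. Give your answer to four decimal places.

p = 0.4750

Risk-neutral probability p = (1 + 0.08 − 0.7)/(1.5 − 0.7) = 0.3800/0.8000 = 0.4750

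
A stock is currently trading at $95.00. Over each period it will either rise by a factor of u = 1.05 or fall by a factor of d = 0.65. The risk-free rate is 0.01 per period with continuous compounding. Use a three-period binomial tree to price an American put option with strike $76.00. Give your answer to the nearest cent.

Risk-neutral probability p = (e^0.01 − 0.65)/(1.05 − 0.65) = 0.3601/0.4000 = 0.9001
Terminal stock prices: S_uuu = 110, S_uud = 68.08, S_udd = 42.14, S_ddd = 26.09
Terminal payoffs (K − S): max(-33.97, 0) = 0, max(7.921, 0) = 7.921, max(33.86, 0) = 33.86, max(49.91, 0) = 49.91
Node uu (S = 104.7): continuation = e^(−0.01)·[0.9001·0.0000 + 0.0999·7.9206] = 0.7832; exercise value = 0.0000 ≤ continuation, so V_uu = 0.7832
Node ud (S = 64.84): continuation = e^(−0.01)·[0.9001·7.9206 + 0.0999·33.8556] = 10.4063; exercise value = 11.1625 > continuation, so V_ud = 11.1625 (exercise)
Node dd (S = 40.14): continuation = e^(−0.01)·[0.9001·33.8556 + 0.0999·49.9106] = 35.1063; exercise value = 35.8625 > continuation, so V_dd = 35.8625 (exercise)
Node u (S = 99.75): continuation = e^(−0.01)·[0.9001·0.7832 + 0.0999·11.1625] = 1.8017; exercise value = 0.0000 ≤ continuation, so V_u = 1.8017
Node d (S = 61.75): continuation = e^(−0.01)·[0.9001·11.1625 + 0.0999·35.8625] = 13.4938; exercise value = 14.2500 > continuation, so V_d = 14.2500 (exercise)
Node 0 (S = 95): continuation = e^(−0.01)·[0.9001·1.8017 + 0.0999·14.2500] = 3.0147; exercise value = 0.0000 ≤ continuation, so V_0 = 3.0147

$3.01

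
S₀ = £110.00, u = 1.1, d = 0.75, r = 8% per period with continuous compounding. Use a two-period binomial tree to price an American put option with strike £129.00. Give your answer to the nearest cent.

Risk-neutral probability p = (e^0.08 − 0.75)/(1.1 − 0.75) = 0.3333/0.3500 = 0.9522
Terminal stock prices: S_uu = 133.1, S_ud = 90.75, S_dd = 61.88
Terminal payoffs (K − S): max(-4.1, 0) = 0, max(38.25, 0) = 38.25, max(67.12, 0) = 67.12
Node u (S = 121): continuation = e^(−0.08)·[0.9522·0.0000 + 0.0478·38.2500] = 1.6861; exercise value = 8.0000 > continuation, so V_u = 8.0000 (exercise)
Node d (S = 82.5): continuation = e^(−0.08)·[0.9522·38.2500 + 0.0478·67.1250] = 36.5820; exercise value = 46.5000 > continuation, so V_d = 46.5000 (exercise)
Node 0 (S = 110): continuation = e^(−0.08)·[0.9522·8.0000 + 0.0478·46.5000] = 9.0820; exercise value = 19.0000 > continuation, so V_0 = 19.0000 (exercise)

£19.00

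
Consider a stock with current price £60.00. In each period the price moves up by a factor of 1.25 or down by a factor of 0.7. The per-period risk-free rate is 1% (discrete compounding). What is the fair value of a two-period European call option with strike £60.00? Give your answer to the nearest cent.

Risk-neutral probability p = (1 + 0.01 − 0.7)/(1.25 − 0.7) = 0.3100/0.5500 = 0.5636
Terminal stock prices: S_uu = 93.75, S_ud = 52.5, S_dd = 29.4
Terminal payoffs (S − K): max(33.75, 0) = 33.75, max(-7.5, 0) = 0, max(-30.6, 0) = 0
Node u (S = 75): V_u = 1/1.01·[0.5636·33.7500 + 0.4364·0.0000] = 18.8344
Node d (S = 42): V_d = 1/1.01·[0.5636·0.0000 + 0.4364·0.0000] = 0.0000
Node 0 (S = 60): V_0 = 1/1.01·[0.5636·18.8344 + 0.4364·0.0000] = 10.5106

£10.51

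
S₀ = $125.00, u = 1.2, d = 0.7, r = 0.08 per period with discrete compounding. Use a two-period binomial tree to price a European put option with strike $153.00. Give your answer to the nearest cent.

Risk-neutral probability p = (1 + 0.08 − 0.7)/(1.2 − 0.7) = 0.3800/0.5000 = 0.7600
Terminal stock prices: S_uu = 180, S_ud = 105, S_dd = 61.25
Terminal payoffs (K − S): max(-27, 0) = 0, max(48, 0) = 48, max(91.75, 0) = 91.75
Node u (S = 150): V_u = 1/1.08·[0.7600·0.0000 + 0.2400·48.0000] = 10.6667
Node d (S = 87.5): V_d = 1/1.08·[0.7600·48.0000 + 0.2400·91.7500] = 54.1667
Node 0 (S = 125): V_0 = 1/1.08·[0.7600·10.6667 + 0.2400·54.1667] = 19.5432

$19.54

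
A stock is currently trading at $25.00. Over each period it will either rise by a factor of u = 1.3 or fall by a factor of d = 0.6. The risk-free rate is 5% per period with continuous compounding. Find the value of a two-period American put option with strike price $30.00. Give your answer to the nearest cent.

$7.25

Risk-neutral probability p = (e^0.05 − 0.6)/(1.3 − 0.6) = 0.4513/0.7000 = 0.6447
Terminal stock prices: S_uu = 42.25, S_ud = 19.5, S_dd = 9
Terminal payoffs (K − S): max(-12.25, 0) = 0, max(10.5, 0) = 10.5, max(21, 0) = 21
Node u (S = 32.5): continuation = e^(−0.05)·[0.6447·0.0000 + 0.3553·10.5000] = 3.5490; exercise value = 0.0000 ≤ continuation, so V_u = 3.5490
Node d (S = 15): continuation = e^(−0.05)·[0.6447·10.5000 + 0.3553·21.0000] = 13.5369; exercise value = 15.0000 > continuation, so V_d = 15.0000 (exercise)
Node 0 (S = 25): continuation = e^(−0.05)·[0.6447·3.5490 + 0.3553·15.0000] = 7.2463; exercise value = 5.0000 ≤ continuation, so V_0 = 7.2463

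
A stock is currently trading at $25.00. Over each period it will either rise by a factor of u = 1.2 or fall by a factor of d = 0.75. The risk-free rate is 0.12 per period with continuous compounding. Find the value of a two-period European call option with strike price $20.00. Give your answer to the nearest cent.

Risk-neutral probability p = (e^0.12 − 0.75)/(1.2 − 0.75) = 0.3775/0.4500 = 0.8389
Terminal stock prices: S_uu = 36, S_ud = 22.5, S_dd = 14.06
Terminal payoffs (S − K): max(16, 0) = 16, max(2.5, 0) = 2.5, max(-5.938, 0) = 0
Node u (S = 30): V_u = e^(−0.12)·[0.8389·16.0000 + 0.1611·2.5000] = 12.2616
Node d (S = 18.75): V_d = e^(−0.12)·[0.8389·2.5000 + 0.1611·0.0000] = 1.8601
Node 0 (S = 25): V_0 = e^(−0.12)·[0.8389·12.2616 + 0.1611·1.8601] = 9.3887

$9.39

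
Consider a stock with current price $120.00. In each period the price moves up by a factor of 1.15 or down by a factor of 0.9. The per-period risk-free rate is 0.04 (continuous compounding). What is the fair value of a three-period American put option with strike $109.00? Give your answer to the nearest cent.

Risk-neutral probability p = (e^0.04 − 0.9)/(1.15 − 0.9) = 0.1408/0.2500 = 0.5632
Terminal stock prices: S_uuu = 182.5, S_uud = 142.8, S_udd = 111.8, S_ddd = 87.48
Terminal payoffs (K − S): max(-73.5, 0) = 0, max(-33.83, 0) = 0, max(-2.78, 0) = 0, max(21.52, 0) = 21.52
Node uu (S = 158.7): continuation = e^(−0.04)·[0.5632·0.0000 + 0.4368·0.0000] = 0.0000; exercise value = 0.0000 ≤ continuation, so V_uu = 0.0000
Node ud (S = 124.2): continuation = e^(−0.04)·[0.5632·0.0000 + 0.4368·0.0000] = 0.0000; exercise value = 0.0000 ≤ continuation, so V_ud = 0.0000
Node dd (S = 97.2): continuation = e^(−0.04)·[0.5632·0.0000 + 0.4368·21.5200] = 9.0305; exercise value = 11.8000 > continuation, so V_dd = 11.8000 (exercise)
Node u (S = 138): continuation = e^(−0.04)·[0.5632·0.0000 + 0.4368·0.0000] = 0.0000; exercise value = 0.0000 ≤ continuation, so V_u = 0.0000
Node d (S = 108): continuation = e^(−0.04)·[0.5632·0.0000 + 0.4368·11.8000] = 4.9517; exercise value = 1.0000 ≤ continuation, so V_d = 4.9517
Node 0 (S = 120): continuation = e^(−0.04)·[0.5632·0.0000 + 0.4368·4.9517] = 2.0779; exercise value = 0.0000 ≤ continuation, so V_0 = 2.0779

$2.08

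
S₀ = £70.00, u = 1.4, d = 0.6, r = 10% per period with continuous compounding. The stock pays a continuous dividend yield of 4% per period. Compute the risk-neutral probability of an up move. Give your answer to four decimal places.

Per-period risk-free factor R = e^0.1 = 1.1052; dividend-adjusted growth = e^(0.1−0.04) = 1.0618.
Risk-neutral probability p = (1.0618 − 0.6)/(1.4 − 0.6) = 0.4618/0.8000 = 0.5773

p = 0.5773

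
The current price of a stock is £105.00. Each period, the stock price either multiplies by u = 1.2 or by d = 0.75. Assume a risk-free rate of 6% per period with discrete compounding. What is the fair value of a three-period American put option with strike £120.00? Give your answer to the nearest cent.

£17.79

Risk-neutral probability p = (1 + 0.06 − 0.75)/(1.2 − 0.75) = 0.3100/0.4500 = 0.6889
Terminal stock prices: S_uuu = 181.4, S_uud = 113.4, S_udd = 70.88, S_ddd = 44.3
Terminal payoffs (K − S): max(-61.44, 0) = 0, max(6.6, 0) = 6.6, max(49.12, 0) = 49.12, max(75.7, 0) = 75.7
Node uu (S = 151.2): continuation = 1/1.06·[0.6889·0.0000 + 0.3111·6.6000] = 1.9371; exercise value = 0.0000 ≤ continuation, so V_uu = 1.9371
Node ud (S = 94.5): continuation = 1/1.06·[0.6889·6.6000 + 0.3111·49.1250] = 18.7075; exercise value = 25.5000 > continuation, so V_ud = 25.5000 (exercise)
Node dd (S = 59.06): continuation = 1/1.06·[0.6889·49.1250 + 0.3111·75.7031] = 54.1450; exercise value = 60.9375 > continuation, so V_dd = 60.9375 (exercise)
Node u (S = 126): continuation = 1/1.06·[0.6889·1.9371 + 0.3111·25.5000] = 8.7432; exercise value = 0.0000 ≤ continuation, so V_u = 8.7432
Node d (S = 78.75): continuation = 1/1.06·[0.6889·25.5000 + 0.3111·60.9375] = 34.4575; exercise value = 41.2500 > continuation, so V_d = 41.2500 (exercise)
Node 0 (S = 105): continuation = 1/1.06·[0.6889·8.7432 + 0.3111·41.2500] = 17.7891; exercise value = 15.0000 ≤ continuation, so V_0 = 17.7891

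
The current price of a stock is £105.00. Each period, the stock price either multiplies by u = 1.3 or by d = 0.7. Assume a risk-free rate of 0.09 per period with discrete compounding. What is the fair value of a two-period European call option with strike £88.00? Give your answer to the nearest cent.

£34.70

Risk-neutral probability p = (1 + 0.09 − 0.7)/(1.3 − 0.7) = 0.3900/0.6000 = 0.6500
Terminal stock prices: S_uu = 177.5, S_ud = 95.55, S_dd = 51.45
Terminal payoffs (S − K): max(89.45, 0) = 89.45, max(7.55, 0) = 7.55, max(-36.55, 0) = 0
Node u (S = 136.5): V_u = 1/1.09·[0.6500·89.4500 + 0.3500·7.5500] = 55.7661
Node d (S = 73.5): V_d = 1/1.09·[0.6500·7.5500 + 0.3500·0.0000] = 4.5023
Node 0 (S = 105): V_0 = 1/1.09·[0.6500·55.7661 + 0.3500·4.5023] = 34.7007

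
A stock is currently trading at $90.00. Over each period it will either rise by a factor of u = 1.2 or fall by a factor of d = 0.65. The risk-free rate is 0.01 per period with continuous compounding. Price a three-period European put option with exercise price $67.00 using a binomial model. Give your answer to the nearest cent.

$6.55

Risk-neutral probability p = (e^0.01 − 0.65)/(1.2 − 0.65) = 0.3601/0.5500 = 0.6546
Terminal stock prices: S_uuu = 155.5, S_uud = 84.24, S_udd = 45.63, S_ddd = 24.72
Terminal payoffs (K − S): max(-88.52, 0) = 0, max(-17.24, 0) = 0, max(21.37, 0) = 21.37, max(42.28, 0) = 42.28
Node uu (S = 129.6): V_uu = e^(−0.01)·[0.6546·0.0000 + 0.3454·0.0000] = 0.0000
Node ud (S = 70.2): V_ud = e^(−0.01)·[0.6546·0.0000 + 0.3454·21.3700] = 7.3070
Node dd (S = 38.03): V_dd = e^(−0.01)·[0.6546·21.3700 + 0.3454·42.2837] = 28.3083
Node u (S = 108): V_u = e^(−0.01)·[0.6546·0.0000 + 0.3454·7.3070] = 2.4985
Node d (S = 58.5): V_d = e^(−0.01)·[0.6546·7.3070 + 0.3454·28.3083] = 14.4152
Node 0 (S = 90): V_0 = e^(−0.01)·[0.6546·2.4985 + 0.3454·14.4152] = 6.5483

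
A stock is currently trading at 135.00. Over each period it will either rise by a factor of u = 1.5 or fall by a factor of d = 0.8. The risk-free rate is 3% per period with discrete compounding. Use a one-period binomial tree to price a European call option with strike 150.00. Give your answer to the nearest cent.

16.75

Risk-neutral probability p = (1 + 0.03 − 0.8)/(1.5 − 0.8) = 0.2300/0.7000 = 0.3286
Terminal stock prices: S_u = 202.5, S_d = 108
Terminal payoffs (S − K): max(52.5, 0) = 52.5, max(-42, 0) = 0
Node 0 (S = 135): V_0 = 1/1.03·[0.3286·52.5000 + 0.6714·0.0000] = 16.7476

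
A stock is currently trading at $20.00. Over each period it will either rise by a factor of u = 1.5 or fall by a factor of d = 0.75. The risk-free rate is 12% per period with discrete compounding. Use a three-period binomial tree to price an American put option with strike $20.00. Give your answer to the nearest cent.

Risk-neutral probability p = (1 + 0.12 − 0.75)/(1.5 − 0.75) = 0.3700/0.7500 = 0.4933
Terminal stock prices: S_uuu = 67.5, S_uud = 33.75, S_udd = 16.88, S_ddd = 8.438
Terminal payoffs (K − S): max(-47.5, 0) = 0, max(-13.75, 0) = 0, max(3.125, 0) = 3.125, max(11.56, 0) = 11.56
Node uu (S = 45): continuation = 1/1.12·[0.4933·0.0000 + 0.5067·0.0000] = 0.0000; exercise value = 0.0000 ≤ continuation, so V_uu = 0.0000
Node ud (S = 22.5): continuation = 1/1.12·[0.4933·0.0000 + 0.5067·3.1250] = 1.4137; exercise value = 0.0000 ≤ continuation, so V_ud = 1.4137
Node dd (S = 11.25): continuation = 1/1.12·[0.4933·3.1250 + 0.5067·11.5625] = 6.6071; exercise value = 8.7500 > continuation, so V_dd = 8.7500 (exercise)
Node u (S = 30): continuation = 1/1.12·[0.4933·0.0000 + 0.5067·1.4137] = 0.6395; exercise value = 0.0000 ≤ continuation, so V_u = 0.6395
Node d (S = 15): continuation = 1/1.12·[0.4933·1.4137 + 0.5067·8.7500] = 4.5810; exercise value = 5.0000 > continuation, so V_d = 5.0000 (exercise)
Node 0 (S = 20): continuation = 1/1.12·[0.4933·0.6395 + 0.5067·5.0000] = 2.5436; exercise value = 0.0000 ≤ continuation, so V_0 = 2.5436

$2.54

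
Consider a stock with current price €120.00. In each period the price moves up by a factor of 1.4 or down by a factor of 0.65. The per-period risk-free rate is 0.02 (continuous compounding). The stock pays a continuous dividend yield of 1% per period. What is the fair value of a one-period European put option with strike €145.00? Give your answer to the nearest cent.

€34.15

Per-period risk-free factor R = e^0.02 = 1.0202; dividend-adjusted growth = e^(0.02−0.01) = 1.0101.
Risk-neutral probability p = (1.0101 − 0.65)/(1.4 − 0.65) = 0.3601/0.7500 = 0.4801
Terminal stock prices: S_u = 168, S_d = 78
Terminal payoffs (K − S): max(-23, 0) = 0, max(67, 0) = 67
Node 0 (S = 120): V_0 = e^(−0.02)·[0.4801·0.0000 + 0.5199·67.0000] = 34.1457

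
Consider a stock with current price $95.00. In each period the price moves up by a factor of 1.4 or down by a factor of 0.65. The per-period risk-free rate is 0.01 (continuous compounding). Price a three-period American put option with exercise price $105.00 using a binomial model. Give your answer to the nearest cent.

Risk-neutral probability p = (e^0.01 − 0.65)/(1.4 − 0.65) = 0.3601/0.7500 = 0.4801
Terminal stock prices: S_uuu = 260.7, S_uud = 121, S_udd = 56.19, S_ddd = 26.09
Terminal payoffs (K − S): max(-155.7, 0) = 0, max(-16.03, 0) = 0, max(48.81, 0) = 48.81, max(78.91, 0) = 78.91
Node uu (S = 186.2): continuation = e^(−0.01)·[0.4801·0.0000 + 0.5199·0.0000] = 0.0000; exercise value = 0.0000 ≤ continuation, so V_uu = 0.0000
Node ud (S = 86.45): continuation = e^(−0.01)·[0.4801·0.0000 + 0.5199·48.8075] = 25.1241; exercise value = 18.5500 ≤ continuation, so V_ud = 25.1241
Node dd (S = 40.14): continuation = e^(−0.01)·[0.4801·48.8075 + 0.5199·78.9106] = 63.8177; exercise value = 64.8625 > continuation, so V_dd = 64.8625 (exercise)
Node u (S = 133): continuation = e^(−0.01)·[0.4801·0.0000 + 0.5199·25.1241] = 12.9329; exercise value = 0.0000 ≤ continuation, so V_u = 12.9329
Node d (S = 61.75): continuation = e^(−0.01)·[0.4801·25.1241 + 0.5199·64.8625] = 45.3299; exercise value = 43.2500 ≤ continuation, so V_d = 45.3299
Node 0 (S = 95): continuation = e^(−0.01)·[0.4801·12.9329 + 0.5199·45.3299] = 29.4809; exercise value = 10.0000 ≤ continuation, so V_0 = 29.4809

$29.48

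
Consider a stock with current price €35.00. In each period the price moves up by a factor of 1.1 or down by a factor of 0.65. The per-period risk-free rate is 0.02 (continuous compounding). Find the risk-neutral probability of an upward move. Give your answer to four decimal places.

p = 0.8227

Risk-neutral probability p = (e^0.02 − 0.65)/(1.1 − 0.65) = 0.3702/0.4500 = 0.8227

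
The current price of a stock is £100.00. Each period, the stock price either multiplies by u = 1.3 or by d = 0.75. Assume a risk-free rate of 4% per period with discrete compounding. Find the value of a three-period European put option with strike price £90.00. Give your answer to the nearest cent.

Risk-neutral probability p = (1 + 0.04 − 0.75)/(1.3 − 0.75) = 0.2900/0.5500 = 0.5273
Terminal stock prices: S_uuu = 219.7, S_uud = 126.8, S_udd = 73.12, S_ddd = 42.19
Terminal payoffs (K − S): max(-129.7, 0) = 0, max(-36.75, 0) = 0, max(16.88, 0) = 16.88, max(47.81, 0) = 47.81
Node uu (S = 169): V_uu = 1/1.04·[0.5273·0.0000 + 0.4727·0.0000] = 0.0000
Node ud (S = 97.5): V_ud = 1/1.04·[0.5273·0.0000 + 0.4727·16.8750] = 7.6705
Node dd (S = 56.25): V_dd = 1/1.04·[0.5273·16.8750 + 0.4727·47.8125] = 30.2885
Node u (S = 130): V_u = 1/1.04·[0.5273·0.0000 + 0.4727·7.6705] = 3.4866
Node d (S = 75): V_d = 1/1.04·[0.5273·7.6705 + 0.4727·30.2885] = 17.6563
Node 0 (S = 100): V_0 = 1/1.04·[0.5273·3.4866 + 0.4727·17.6563] = 9.7933

£9.79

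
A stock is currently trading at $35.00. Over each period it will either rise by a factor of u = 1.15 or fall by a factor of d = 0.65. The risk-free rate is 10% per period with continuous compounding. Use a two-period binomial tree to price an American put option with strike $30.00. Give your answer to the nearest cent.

Risk-neutral probability p = (e^0.1 − 0.65)/(1.15 − 0.65) = 0.4552/0.5000 = 0.9103
Terminal stock prices: S_uu = 46.29, S_ud = 26.16, S_dd = 14.79
Terminal payoffs (K − S): max(-16.29, 0) = 0, max(3.837, 0) = 3.837, max(15.21, 0) = 15.21
Node u (S = 40.25): continuation = e^(−0.1)·[0.9103·0.0000 + 0.0897·3.8375] = 0.3113; exercise value = 0.0000 ≤ continuation, so V_u = 0.3113
Node d (S = 22.75): continuation = e^(−0.1)·[0.9103·3.8375 + 0.0897·15.2125] = 4.3951; exercise value = 7.2500 > continuation, so V_d = 7.2500 (exercise)
Node 0 (S = 35): continuation = e^(−0.1)·[0.9103·0.3113 + 0.0897·7.2500] = 0.8446; exercise value = 0.0000 ≤ continuation, so V_0 = 0.8446

$0.84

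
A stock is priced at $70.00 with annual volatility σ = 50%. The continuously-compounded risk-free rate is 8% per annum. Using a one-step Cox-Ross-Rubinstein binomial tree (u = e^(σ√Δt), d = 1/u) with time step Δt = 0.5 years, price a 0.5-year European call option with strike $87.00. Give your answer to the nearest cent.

CRR parameters: u = e^(σ√Δt) = e^(0.5·√0.5) = 1.4241, d = 1/u = 0.7022
Per-period rate: rΔt = 0.08·0.5 = 0.04, so R = e^0.04 = 1.0408
Risk-neutral probability p = (e^0.04 − 0.7022)/(1.4241 − 0.7022) = 0.3386/0.7219 = 0.4691
Terminal stock prices: S_u = 99.69, S_d = 49.15
Terminal payoffs (S − K): max(12.69, 0) = 12.69, max(-37.85, 0) = 0
Node 0 (S = 70): V_0 = e^(−0.04)·[0.4691·12.6883 + 0.5309·0.0000] = 5.7181

$5.72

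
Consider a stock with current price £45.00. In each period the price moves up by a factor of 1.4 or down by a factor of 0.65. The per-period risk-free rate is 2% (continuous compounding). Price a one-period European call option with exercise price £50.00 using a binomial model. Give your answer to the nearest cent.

Risk-neutral probability p = (e^0.02 − 0.65)/(1.4 − 0.65) = 0.3702/0.7500 = 0.4936
Terminal stock prices: S_u = 63, S_d = 29.25
Terminal payoffs (S − K): max(13, 0) = 13, max(-20.75, 0) = 0
Node 0 (S = 45): V_0 = e^(−0.02)·[0.4936·13.0000 + 0.5064·0.0000] = 6.2898

£6.29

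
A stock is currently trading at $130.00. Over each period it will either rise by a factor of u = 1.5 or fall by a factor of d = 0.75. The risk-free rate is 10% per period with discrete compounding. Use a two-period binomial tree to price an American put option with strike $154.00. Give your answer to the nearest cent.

Risk-neutral probability p = (1 + 0.1 − 0.75)/(1.5 − 0.75) = 0.3500/0.7500 = 0.4667
Terminal stock prices: S_uu = 292.5, S_ud = 146.2, S_dd = 73.12
Terminal payoffs (K − S): max(-138.5, 0) = 0, max(7.75, 0) = 7.75, max(80.88, 0) = 80.88
Node u (S = 195): continuation = 1/1.1·[0.4667·0.0000 + 0.5333·7.7500] = 3.7576; exercise value = 0.0000 ≤ continuation, so V_u = 3.7576
Node d (S = 97.5): continuation = 1/1.1·[0.4667·7.7500 + 0.5333·80.8750] = 42.5000; exercise value = 56.5000 > continuation, so V_d = 56.5000 (exercise)
Node 0 (S = 130): continuation = 1/1.1·[0.4667·3.7576 + 0.5333·56.5000] = 28.9881; exercise value = 24.0000 ≤ continuation, so V_0 = 28.9881

$28.99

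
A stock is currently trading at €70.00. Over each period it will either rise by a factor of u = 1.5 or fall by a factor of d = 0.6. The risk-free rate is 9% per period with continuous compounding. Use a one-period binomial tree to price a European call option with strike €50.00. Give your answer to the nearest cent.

Risk-neutral probability p = (e^0.09 − 0.6)/(1.5 − 0.6) = 0.4942/0.9000 = 0.5491
Terminal stock prices: S_u = 105, S_d = 42
Terminal payoffs (S − K): max(55, 0) = 55, max(-8, 0) = 0
Node 0 (S = 70): V_0 = e^(−0.09)·[0.5491·55.0000 + 0.4509·0.0000] = 27.6003

€27.60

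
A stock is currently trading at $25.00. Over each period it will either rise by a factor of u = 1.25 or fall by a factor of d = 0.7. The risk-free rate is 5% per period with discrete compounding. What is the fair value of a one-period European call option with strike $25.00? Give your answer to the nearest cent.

Risk-neutral probability p = (1 + 0.05 − 0.7)/(1.25 − 0.7) = 0.3500/0.5500 = 0.6364
Terminal stock prices: S_u = 31.25, S_d = 17.5
Terminal payoffs (S − K): max(6.25, 0) = 6.25, max(-7.5, 0) = 0
Node 0 (S = 25): V_0 = 1/1.05·[0.6364·6.2500 + 0.3636·0.0000] = 3.7879

$3.79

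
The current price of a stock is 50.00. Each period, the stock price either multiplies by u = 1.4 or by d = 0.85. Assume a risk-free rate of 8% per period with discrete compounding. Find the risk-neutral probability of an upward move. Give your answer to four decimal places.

Risk-neutral probability p = (1 + 0.08 − 0.85)/(1.4 − 0.85) = 0.2300/0.5500 = 0.4182

p = 0.4182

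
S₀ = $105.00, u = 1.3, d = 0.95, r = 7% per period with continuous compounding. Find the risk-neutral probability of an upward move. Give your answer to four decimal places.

p = 0.3500

Risk-neutral probability p = (e^0.07 − 0.95)/(1.3 − 0.95) = 0.1225/0.3500 = 0.3500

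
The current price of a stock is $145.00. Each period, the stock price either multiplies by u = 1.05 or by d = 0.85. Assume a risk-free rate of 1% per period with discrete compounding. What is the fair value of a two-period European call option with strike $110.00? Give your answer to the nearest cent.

$37.37

Risk-neutral probability p = (1 + 0.01 − 0.85)/(1.05 − 0.85) = 0.1600/0.2000 = 0.8000
Terminal stock prices: S_uu = 159.9, S_ud = 129.4, S_dd = 104.8
Terminal payoffs (S − K): max(49.86, 0) = 49.86, max(19.41, 0) = 19.41, max(-5.238, 0) = 0
Node u (S = 152.2): V_u = 1/1.01·[0.8000·49.8625 + 0.2000·19.4125] = 43.3391
Node d (S = 123.2): V_d = 1/1.01·[0.8000·19.4125 + 0.2000·0.0000] = 15.3762
Node 0 (S = 145): V_0 = 1/1.01·[0.8000·43.3391 + 0.2000·15.3762] = 37.3728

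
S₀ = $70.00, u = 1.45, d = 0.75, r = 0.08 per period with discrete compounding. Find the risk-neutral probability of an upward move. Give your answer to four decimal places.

p = 0.4714

Risk-neutral probability p = (1 + 0.08 − 0.75)/(1.45 − 0.75) = 0.3300/0.7000 = 0.4714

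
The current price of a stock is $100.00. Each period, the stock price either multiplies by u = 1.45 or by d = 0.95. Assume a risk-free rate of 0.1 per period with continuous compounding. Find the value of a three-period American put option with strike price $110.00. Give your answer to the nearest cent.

$10.00

Risk-neutral probability p = (e^0.1 − 0.95)/(1.45 − 0.95) = 0.1552/0.5000 = 0.3103
Terminal stock prices: S_uuu = 304.9, S_uud = 199.7, S_udd = 130.9, S_ddd = 85.74
Terminal payoffs (K − S): max(-194.9, 0) = 0, max(-89.74, 0) = 0, max(-20.86, 0) = 0, max(24.26, 0) = 24.26
Node uu (S = 210.2): continuation = e^(−0.1)·[0.3103·0.0000 + 0.6897·0.0000] = 0.0000; exercise value = 0.0000 ≤ continuation, so V_uu = 0.0000
Node ud (S = 137.8): continuation = e^(−0.1)·[0.3103·0.0000 + 0.6897·0.0000] = 0.0000; exercise value = 0.0000 ≤ continuation, so V_ud = 0.0000
Node dd (S = 90.25): continuation = e^(−0.1)·[0.3103·0.0000 + 0.6897·24.2625] = 15.1405; exercise value = 19.7500 > continuation, so V_dd = 19.7500 (exercise)
Node u (S = 145): continuation = e^(−0.1)·[0.3103·0.0000 + 0.6897·0.0000] = 0.0000; exercise value = 0.0000 ≤ continuation, so V_u = 0.0000
Node d (S = 95): continuation = e^(−0.1)·[0.3103·0.0000 + 0.6897·19.7500] = 12.3246; exercise value = 15.0000 > continuation, so V_d = 15.0000 (exercise)
Node 0 (S = 100): continuation = e^(−0.1)·[0.3103·0.0000 + 0.6897·15.0000] = 9.3604; exercise value = 10.0000 > continuation, so V_0 = 10.0000 (exercise)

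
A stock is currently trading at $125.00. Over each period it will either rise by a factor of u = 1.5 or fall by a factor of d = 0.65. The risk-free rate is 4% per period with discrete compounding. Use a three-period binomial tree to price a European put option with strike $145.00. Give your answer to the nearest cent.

Risk-neutral probability p = (1 + 0.04 − 0.65)/(1.5 − 0.65) = 0.3900/0.8500 = 0.4588
Terminal stock prices: S_uuu = 421.9, S_uud = 182.8, S_udd = 79.22, S_ddd = 34.33
Terminal payoffs (K − S): max(-276.9, 0) = 0, max(-37.81, 0) = 0, max(65.78, 0) = 65.78, max(110.7, 0) = 110.7
Node uu (S = 281.2): V_uu = 1/1.04·[0.4588·0.0000 + 0.5412·0.0000] = 0.0000
Node ud (S = 121.9): V_ud = 1/1.04·[0.4588·0.0000 + 0.5412·65.7812] = 34.2301
Node dd (S = 52.81): V_dd = 1/1.04·[0.4588·65.7812 + 0.5412·110.6719] = 86.6106
Node u (S = 187.5): V_u = 1/1.04·[0.4588·0.0000 + 0.5412·34.2301] = 17.8120
Node d (S = 81.25): V_d = 1/1.04·[0.4588·34.2301 + 0.5412·86.6106] = 60.1704
Node 0 (S = 125): V_0 = 1/1.04·[0.4588·17.8120 + 0.5412·60.1704] = 39.1686

$39.17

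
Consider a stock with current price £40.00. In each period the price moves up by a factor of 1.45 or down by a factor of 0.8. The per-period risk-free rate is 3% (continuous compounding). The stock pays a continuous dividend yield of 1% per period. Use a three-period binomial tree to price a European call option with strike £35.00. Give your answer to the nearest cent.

Per-period risk-free factor R = e^0.03 = 1.0305; dividend-adjusted growth = e^(0.03−0.01) = 1.0202.
Risk-neutral probability p = (1.0202 − 0.8)/(1.45 − 0.8) = 0.2202/0.6500 = 0.3388
Terminal stock prices: S_uuu = 121.9, S_uud = 67.28, S_udd = 37.12, S_ddd = 20.48
Terminal payoffs (S − K): max(86.94, 0) = 86.94, max(32.28, 0) = 32.28, max(2.12, 0) = 2.12, max(-14.52, 0) = 0
Node uu (S = 84.1): V_uu = e^(−0.03)·[0.3388·86.9450 + 0.6612·32.2800] = 49.2976
Node ud (S = 46.4): V_ud = e^(−0.03)·[0.3388·32.2800 + 0.6612·2.1200] = 11.9727
Node dd (S = 25.6): V_dd = e^(−0.03)·[0.3388·2.1200 + 0.6612·0.0000] = 0.6970
Node u (S = 58): V_u = e^(−0.03)·[0.3388·49.2976 + 0.6612·11.9727] = 23.8898
Node d (S = 32): V_d = e^(−0.03)·[0.3388·11.9727 + 0.6612·0.6970] = 4.3834
Node 0 (S = 40): V_0 = e^(−0.03)·[0.3388·23.8898 + 0.6612·4.3834] = 10.6667

£10.67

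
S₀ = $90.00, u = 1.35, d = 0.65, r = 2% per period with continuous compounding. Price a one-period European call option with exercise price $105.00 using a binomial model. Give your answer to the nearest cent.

Risk-neutral probability p = (e^0.02 − 0.65)/(1.35 − 0.65) = 0.3702/0.7000 = 0.5289
Terminal stock prices: S_u = 121.5, S_d = 58.5
Terminal payoffs (S − K): max(16.5, 0) = 16.5, max(-46.5, 0) = 0
Node 0 (S = 90): V_0 = e^(−0.02)·[0.5289·16.5000 + 0.4711·0.0000] = 8.5534

$8.55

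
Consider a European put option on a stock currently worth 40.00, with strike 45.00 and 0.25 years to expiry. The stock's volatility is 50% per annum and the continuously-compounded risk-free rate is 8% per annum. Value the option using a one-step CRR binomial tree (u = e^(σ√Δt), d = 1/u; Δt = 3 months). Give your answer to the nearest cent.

7.09

CRR parameters: u = e^(σ√Δt) = e^(0.5·√0.25) = 1.2840, d = 1/u = 0.7788
Per-period rate: rΔt = 0.08·0.25 = 0.02, so R = e^0.02 = 1.0202
Risk-neutral probability p = (e^0.02 − 0.7788)/(1.2840 − 0.7788) = 0.2414/0.5052 = 0.4778
Terminal stock prices: S_u = 51.36, S_d = 31.15
Terminal payoffs (K − S): max(-6.361, 0) = 0, max(13.85, 0) = 13.85
Node 0 (S = 40): V_0 = e^(−0.02)·[0.4778·0.0000 + 0.5222·13.8480] = 7.0881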